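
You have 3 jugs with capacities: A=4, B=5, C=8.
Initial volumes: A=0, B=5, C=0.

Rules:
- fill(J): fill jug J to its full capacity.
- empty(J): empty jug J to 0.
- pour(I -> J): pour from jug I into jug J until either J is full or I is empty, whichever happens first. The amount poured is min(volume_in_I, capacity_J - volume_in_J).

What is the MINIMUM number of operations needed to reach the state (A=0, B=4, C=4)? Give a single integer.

BFS from (A=0, B=5, C=0). One shortest path:
  1. empty(B) -> (A=0 B=0 C=0)
  2. fill(C) -> (A=0 B=0 C=8)
  3. pour(C -> A) -> (A=4 B=0 C=4)
  4. pour(A -> B) -> (A=0 B=4 C=4)
Reached target in 4 moves.

Answer: 4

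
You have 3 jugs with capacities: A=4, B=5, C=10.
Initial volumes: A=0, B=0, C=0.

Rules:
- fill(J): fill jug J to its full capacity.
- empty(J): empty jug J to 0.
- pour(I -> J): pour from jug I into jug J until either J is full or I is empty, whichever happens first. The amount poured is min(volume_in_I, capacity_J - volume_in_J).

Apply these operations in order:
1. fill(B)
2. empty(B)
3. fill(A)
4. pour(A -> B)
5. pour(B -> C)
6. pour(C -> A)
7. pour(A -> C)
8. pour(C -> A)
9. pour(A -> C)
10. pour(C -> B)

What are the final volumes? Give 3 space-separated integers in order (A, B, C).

Answer: 0 4 0

Derivation:
Step 1: fill(B) -> (A=0 B=5 C=0)
Step 2: empty(B) -> (A=0 B=0 C=0)
Step 3: fill(A) -> (A=4 B=0 C=0)
Step 4: pour(A -> B) -> (A=0 B=4 C=0)
Step 5: pour(B -> C) -> (A=0 B=0 C=4)
Step 6: pour(C -> A) -> (A=4 B=0 C=0)
Step 7: pour(A -> C) -> (A=0 B=0 C=4)
Step 8: pour(C -> A) -> (A=4 B=0 C=0)
Step 9: pour(A -> C) -> (A=0 B=0 C=4)
Step 10: pour(C -> B) -> (A=0 B=4 C=0)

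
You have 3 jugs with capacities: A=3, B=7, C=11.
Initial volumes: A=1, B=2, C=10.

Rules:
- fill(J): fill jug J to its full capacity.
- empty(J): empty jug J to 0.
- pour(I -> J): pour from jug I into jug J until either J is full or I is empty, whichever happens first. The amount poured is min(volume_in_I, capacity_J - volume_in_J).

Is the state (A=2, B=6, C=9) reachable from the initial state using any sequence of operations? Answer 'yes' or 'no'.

BFS explored all 265 reachable states.
Reachable set includes: (0,0,0), (0,0,1), (0,0,2), (0,0,3), (0,0,4), (0,0,5), (0,0,6), (0,0,7), (0,0,8), (0,0,9), (0,0,10), (0,0,11) ...
Target (A=2, B=6, C=9) not in reachable set → no.

Answer: no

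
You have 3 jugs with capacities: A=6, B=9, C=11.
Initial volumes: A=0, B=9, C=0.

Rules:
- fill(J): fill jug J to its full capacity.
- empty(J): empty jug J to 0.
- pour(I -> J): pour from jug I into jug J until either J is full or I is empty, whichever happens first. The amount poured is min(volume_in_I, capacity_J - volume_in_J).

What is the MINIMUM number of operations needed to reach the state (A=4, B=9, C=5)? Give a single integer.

BFS from (A=0, B=9, C=0). One shortest path:
  1. pour(B -> C) -> (A=0 B=0 C=9)
  2. fill(B) -> (A=0 B=9 C=9)
  3. pour(B -> A) -> (A=6 B=3 C=9)
  4. pour(A -> C) -> (A=4 B=3 C=11)
  5. pour(C -> B) -> (A=4 B=9 C=5)
Reached target in 5 moves.

Answer: 5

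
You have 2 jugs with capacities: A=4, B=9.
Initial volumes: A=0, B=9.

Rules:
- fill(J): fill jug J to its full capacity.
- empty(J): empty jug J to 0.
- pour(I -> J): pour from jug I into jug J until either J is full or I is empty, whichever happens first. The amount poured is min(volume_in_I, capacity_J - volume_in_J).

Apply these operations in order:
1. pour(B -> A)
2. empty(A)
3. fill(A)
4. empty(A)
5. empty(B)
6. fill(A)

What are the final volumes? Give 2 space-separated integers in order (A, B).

Step 1: pour(B -> A) -> (A=4 B=5)
Step 2: empty(A) -> (A=0 B=5)
Step 3: fill(A) -> (A=4 B=5)
Step 4: empty(A) -> (A=0 B=5)
Step 5: empty(B) -> (A=0 B=0)
Step 6: fill(A) -> (A=4 B=0)

Answer: 4 0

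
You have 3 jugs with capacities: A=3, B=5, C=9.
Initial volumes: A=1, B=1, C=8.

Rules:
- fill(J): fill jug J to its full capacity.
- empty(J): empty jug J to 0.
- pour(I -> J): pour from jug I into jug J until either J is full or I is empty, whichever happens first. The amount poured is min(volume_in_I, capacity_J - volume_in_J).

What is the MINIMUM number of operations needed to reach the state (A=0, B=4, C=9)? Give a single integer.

BFS from (A=1, B=1, C=8). One shortest path:
  1. fill(A) -> (A=3 B=1 C=8)
  2. fill(C) -> (A=3 B=1 C=9)
  3. pour(A -> B) -> (A=0 B=4 C=9)
Reached target in 3 moves.

Answer: 3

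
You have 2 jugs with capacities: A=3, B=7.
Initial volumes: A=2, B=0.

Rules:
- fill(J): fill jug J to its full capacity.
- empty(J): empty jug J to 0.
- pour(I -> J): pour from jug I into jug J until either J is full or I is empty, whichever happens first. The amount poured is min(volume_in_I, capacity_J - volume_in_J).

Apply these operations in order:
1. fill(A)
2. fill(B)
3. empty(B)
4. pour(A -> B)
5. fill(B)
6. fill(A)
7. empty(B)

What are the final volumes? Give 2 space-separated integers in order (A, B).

Step 1: fill(A) -> (A=3 B=0)
Step 2: fill(B) -> (A=3 B=7)
Step 3: empty(B) -> (A=3 B=0)
Step 4: pour(A -> B) -> (A=0 B=3)
Step 5: fill(B) -> (A=0 B=7)
Step 6: fill(A) -> (A=3 B=7)
Step 7: empty(B) -> (A=3 B=0)

Answer: 3 0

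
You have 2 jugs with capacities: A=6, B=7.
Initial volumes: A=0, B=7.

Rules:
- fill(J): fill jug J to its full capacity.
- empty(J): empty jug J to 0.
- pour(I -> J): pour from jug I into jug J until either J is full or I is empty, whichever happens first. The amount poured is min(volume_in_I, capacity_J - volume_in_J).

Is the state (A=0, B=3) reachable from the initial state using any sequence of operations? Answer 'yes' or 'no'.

Answer: yes

Derivation:
BFS from (A=0, B=7):
  1. pour(B -> A) -> (A=6 B=1)
  2. empty(A) -> (A=0 B=1)
  3. pour(B -> A) -> (A=1 B=0)
  4. fill(B) -> (A=1 B=7)
  5. pour(B -> A) -> (A=6 B=2)
  6. empty(A) -> (A=0 B=2)
  7. pour(B -> A) -> (A=2 B=0)
  8. fill(B) -> (A=2 B=7)
  9. pour(B -> A) -> (A=6 B=3)
  10. empty(A) -> (A=0 B=3)
Target reached → yes.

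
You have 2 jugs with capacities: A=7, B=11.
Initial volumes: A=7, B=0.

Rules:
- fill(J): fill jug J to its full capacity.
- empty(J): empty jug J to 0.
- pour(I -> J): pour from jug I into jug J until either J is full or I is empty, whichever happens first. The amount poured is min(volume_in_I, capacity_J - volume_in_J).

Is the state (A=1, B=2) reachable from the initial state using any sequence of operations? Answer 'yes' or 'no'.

Answer: no

Derivation:
BFS explored all 36 reachable states.
Reachable set includes: (0,0), (0,1), (0,2), (0,3), (0,4), (0,5), (0,6), (0,7), (0,8), (0,9), (0,10), (0,11) ...
Target (A=1, B=2) not in reachable set → no.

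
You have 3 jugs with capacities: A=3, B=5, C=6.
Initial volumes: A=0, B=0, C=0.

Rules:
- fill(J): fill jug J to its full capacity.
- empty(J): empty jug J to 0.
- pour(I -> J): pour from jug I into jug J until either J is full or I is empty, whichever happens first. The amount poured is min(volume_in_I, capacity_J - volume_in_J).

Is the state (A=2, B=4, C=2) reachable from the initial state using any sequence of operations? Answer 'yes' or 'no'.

BFS explored all 128 reachable states.
Reachable set includes: (0,0,0), (0,0,1), (0,0,2), (0,0,3), (0,0,4), (0,0,5), (0,0,6), (0,1,0), (0,1,1), (0,1,2), (0,1,3), (0,1,4) ...
Target (A=2, B=4, C=2) not in reachable set → no.

Answer: no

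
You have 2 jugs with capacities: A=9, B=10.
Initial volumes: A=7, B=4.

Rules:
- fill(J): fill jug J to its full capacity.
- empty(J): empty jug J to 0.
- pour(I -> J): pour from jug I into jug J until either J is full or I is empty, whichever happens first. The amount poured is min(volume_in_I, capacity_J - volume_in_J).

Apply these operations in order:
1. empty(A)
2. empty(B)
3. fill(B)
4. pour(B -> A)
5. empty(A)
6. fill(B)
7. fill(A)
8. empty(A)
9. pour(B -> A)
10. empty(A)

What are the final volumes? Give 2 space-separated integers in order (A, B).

Answer: 0 1

Derivation:
Step 1: empty(A) -> (A=0 B=4)
Step 2: empty(B) -> (A=0 B=0)
Step 3: fill(B) -> (A=0 B=10)
Step 4: pour(B -> A) -> (A=9 B=1)
Step 5: empty(A) -> (A=0 B=1)
Step 6: fill(B) -> (A=0 B=10)
Step 7: fill(A) -> (A=9 B=10)
Step 8: empty(A) -> (A=0 B=10)
Step 9: pour(B -> A) -> (A=9 B=1)
Step 10: empty(A) -> (A=0 B=1)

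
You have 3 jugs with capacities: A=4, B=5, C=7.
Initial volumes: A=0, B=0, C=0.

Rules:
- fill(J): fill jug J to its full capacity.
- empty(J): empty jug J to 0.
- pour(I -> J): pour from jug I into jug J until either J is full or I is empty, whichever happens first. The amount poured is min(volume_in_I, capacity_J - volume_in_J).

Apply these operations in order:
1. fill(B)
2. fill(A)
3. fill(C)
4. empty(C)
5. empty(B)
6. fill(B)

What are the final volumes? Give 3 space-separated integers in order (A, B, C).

Step 1: fill(B) -> (A=0 B=5 C=0)
Step 2: fill(A) -> (A=4 B=5 C=0)
Step 3: fill(C) -> (A=4 B=5 C=7)
Step 4: empty(C) -> (A=4 B=5 C=0)
Step 5: empty(B) -> (A=4 B=0 C=0)
Step 6: fill(B) -> (A=4 B=5 C=0)

Answer: 4 5 0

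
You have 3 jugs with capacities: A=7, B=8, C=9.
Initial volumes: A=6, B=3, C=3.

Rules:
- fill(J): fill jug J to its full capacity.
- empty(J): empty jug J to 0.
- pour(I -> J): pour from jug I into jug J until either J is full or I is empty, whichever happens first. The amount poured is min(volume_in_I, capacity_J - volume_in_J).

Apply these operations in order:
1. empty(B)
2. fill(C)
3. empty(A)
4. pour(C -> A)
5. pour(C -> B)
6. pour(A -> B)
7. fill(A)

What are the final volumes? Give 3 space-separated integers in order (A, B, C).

Answer: 7 8 0

Derivation:
Step 1: empty(B) -> (A=6 B=0 C=3)
Step 2: fill(C) -> (A=6 B=0 C=9)
Step 3: empty(A) -> (A=0 B=0 C=9)
Step 4: pour(C -> A) -> (A=7 B=0 C=2)
Step 5: pour(C -> B) -> (A=7 B=2 C=0)
Step 6: pour(A -> B) -> (A=1 B=8 C=0)
Step 7: fill(A) -> (A=7 B=8 C=0)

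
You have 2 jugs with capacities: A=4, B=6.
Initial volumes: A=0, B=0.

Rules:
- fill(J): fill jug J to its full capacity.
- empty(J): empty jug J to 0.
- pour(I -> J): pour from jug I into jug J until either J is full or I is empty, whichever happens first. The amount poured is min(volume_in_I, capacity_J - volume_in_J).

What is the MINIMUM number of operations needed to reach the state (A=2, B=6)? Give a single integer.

Answer: 4

Derivation:
BFS from (A=0, B=0). One shortest path:
  1. fill(A) -> (A=4 B=0)
  2. pour(A -> B) -> (A=0 B=4)
  3. fill(A) -> (A=4 B=4)
  4. pour(A -> B) -> (A=2 B=6)
Reached target in 4 moves.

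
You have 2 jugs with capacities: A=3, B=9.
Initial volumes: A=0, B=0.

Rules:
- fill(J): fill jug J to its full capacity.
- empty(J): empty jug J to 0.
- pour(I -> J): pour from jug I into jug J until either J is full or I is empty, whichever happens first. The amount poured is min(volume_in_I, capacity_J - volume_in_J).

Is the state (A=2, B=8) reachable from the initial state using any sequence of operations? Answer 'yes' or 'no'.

Answer: no

Derivation:
BFS explored all 8 reachable states.
Reachable set includes: (0,0), (0,3), (0,6), (0,9), (3,0), (3,3), (3,6), (3,9)
Target (A=2, B=8) not in reachable set → no.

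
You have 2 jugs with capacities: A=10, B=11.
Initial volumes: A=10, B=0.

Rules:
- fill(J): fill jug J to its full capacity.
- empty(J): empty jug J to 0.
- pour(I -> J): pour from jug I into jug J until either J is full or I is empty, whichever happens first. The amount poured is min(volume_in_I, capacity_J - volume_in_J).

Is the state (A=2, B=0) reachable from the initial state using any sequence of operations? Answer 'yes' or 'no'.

BFS from (A=10, B=0):
  1. empty(A) -> (A=0 B=0)
  2. fill(B) -> (A=0 B=11)
  3. pour(B -> A) -> (A=10 B=1)
  4. empty(A) -> (A=0 B=1)
  5. pour(B -> A) -> (A=1 B=0)
  6. fill(B) -> (A=1 B=11)
  7. pour(B -> A) -> (A=10 B=2)
  8. empty(A) -> (A=0 B=2)
  9. pour(B -> A) -> (A=2 B=0)
Target reached → yes.

Answer: yes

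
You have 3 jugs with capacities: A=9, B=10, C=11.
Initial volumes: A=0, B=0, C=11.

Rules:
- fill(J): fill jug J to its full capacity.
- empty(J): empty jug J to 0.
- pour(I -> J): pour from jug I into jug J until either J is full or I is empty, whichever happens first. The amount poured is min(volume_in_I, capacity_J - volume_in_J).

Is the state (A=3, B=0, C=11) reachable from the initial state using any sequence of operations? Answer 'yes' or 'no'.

Answer: yes

Derivation:
BFS from (A=0, B=0, C=11):
  1. fill(B) -> (A=0 B=10 C=11)
  2. pour(B -> A) -> (A=9 B=1 C=11)
  3. empty(A) -> (A=0 B=1 C=11)
  4. pour(B -> A) -> (A=1 B=0 C=11)
  5. pour(C -> A) -> (A=9 B=0 C=3)
  6. empty(A) -> (A=0 B=0 C=3)
  7. pour(C -> A) -> (A=3 B=0 C=0)
  8. fill(C) -> (A=3 B=0 C=11)
Target reached → yes.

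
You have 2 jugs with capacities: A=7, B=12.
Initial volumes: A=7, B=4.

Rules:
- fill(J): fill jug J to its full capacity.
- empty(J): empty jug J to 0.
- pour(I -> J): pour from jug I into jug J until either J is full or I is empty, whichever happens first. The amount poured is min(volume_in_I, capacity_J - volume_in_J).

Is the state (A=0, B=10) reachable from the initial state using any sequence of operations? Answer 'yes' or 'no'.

BFS from (A=7, B=4):
  1. empty(A) -> (A=0 B=4)
  2. fill(B) -> (A=0 B=12)
  3. pour(B -> A) -> (A=7 B=5)
  4. empty(A) -> (A=0 B=5)
  5. pour(B -> A) -> (A=5 B=0)
  6. fill(B) -> (A=5 B=12)
  7. pour(B -> A) -> (A=7 B=10)
  8. empty(A) -> (A=0 B=10)
Target reached → yes.

Answer: yes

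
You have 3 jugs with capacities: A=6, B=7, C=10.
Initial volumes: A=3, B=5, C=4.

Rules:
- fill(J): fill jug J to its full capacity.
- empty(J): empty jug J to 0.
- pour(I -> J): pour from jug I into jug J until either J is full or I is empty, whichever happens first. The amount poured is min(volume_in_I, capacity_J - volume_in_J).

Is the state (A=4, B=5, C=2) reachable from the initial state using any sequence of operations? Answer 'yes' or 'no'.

BFS explored all 347 reachable states.
Reachable set includes: (0,0,0), (0,0,1), (0,0,2), (0,0,3), (0,0,4), (0,0,5), (0,0,6), (0,0,7), (0,0,8), (0,0,9), (0,0,10), (0,1,0) ...
Target (A=4, B=5, C=2) not in reachable set → no.

Answer: no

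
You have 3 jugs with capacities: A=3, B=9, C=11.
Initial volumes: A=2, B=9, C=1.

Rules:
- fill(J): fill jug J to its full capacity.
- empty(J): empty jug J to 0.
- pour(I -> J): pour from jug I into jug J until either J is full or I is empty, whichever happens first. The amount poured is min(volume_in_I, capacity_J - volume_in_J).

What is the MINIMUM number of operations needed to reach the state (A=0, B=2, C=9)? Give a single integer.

BFS from (A=2, B=9, C=1). One shortest path:
  1. empty(C) -> (A=2 B=9 C=0)
  2. pour(B -> C) -> (A=2 B=0 C=9)
  3. pour(A -> B) -> (A=0 B=2 C=9)
Reached target in 3 moves.

Answer: 3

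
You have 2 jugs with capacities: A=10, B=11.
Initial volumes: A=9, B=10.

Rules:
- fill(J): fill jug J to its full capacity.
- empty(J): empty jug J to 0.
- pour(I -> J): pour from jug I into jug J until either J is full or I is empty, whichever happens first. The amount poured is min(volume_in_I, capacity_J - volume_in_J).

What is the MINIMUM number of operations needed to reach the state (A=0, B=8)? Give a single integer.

BFS from (A=9, B=10). One shortest path:
  1. pour(A -> B) -> (A=8 B=11)
  2. empty(B) -> (A=8 B=0)
  3. pour(A -> B) -> (A=0 B=8)
Reached target in 3 moves.

Answer: 3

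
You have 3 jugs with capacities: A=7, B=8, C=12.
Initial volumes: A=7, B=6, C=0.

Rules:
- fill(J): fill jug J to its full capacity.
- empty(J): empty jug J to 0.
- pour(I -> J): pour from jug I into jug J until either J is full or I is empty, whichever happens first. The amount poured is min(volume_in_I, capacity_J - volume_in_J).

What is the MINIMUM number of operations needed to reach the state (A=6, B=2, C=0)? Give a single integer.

Answer: 6

Derivation:
BFS from (A=7, B=6, C=0). One shortest path:
  1. pour(B -> C) -> (A=7 B=0 C=6)
  2. pour(A -> B) -> (A=0 B=7 C=6)
  3. fill(A) -> (A=7 B=7 C=6)
  4. pour(A -> B) -> (A=6 B=8 C=6)
  5. pour(B -> C) -> (A=6 B=2 C=12)
  6. empty(C) -> (A=6 B=2 C=0)
Reached target in 6 moves.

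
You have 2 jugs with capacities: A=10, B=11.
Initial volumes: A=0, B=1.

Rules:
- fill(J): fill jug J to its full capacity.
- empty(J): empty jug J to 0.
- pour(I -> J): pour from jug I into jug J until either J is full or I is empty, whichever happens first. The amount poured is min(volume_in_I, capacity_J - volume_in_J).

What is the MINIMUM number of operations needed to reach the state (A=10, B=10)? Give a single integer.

Answer: 4

Derivation:
BFS from (A=0, B=1). One shortest path:
  1. fill(A) -> (A=10 B=1)
  2. empty(B) -> (A=10 B=0)
  3. pour(A -> B) -> (A=0 B=10)
  4. fill(A) -> (A=10 B=10)
Reached target in 4 moves.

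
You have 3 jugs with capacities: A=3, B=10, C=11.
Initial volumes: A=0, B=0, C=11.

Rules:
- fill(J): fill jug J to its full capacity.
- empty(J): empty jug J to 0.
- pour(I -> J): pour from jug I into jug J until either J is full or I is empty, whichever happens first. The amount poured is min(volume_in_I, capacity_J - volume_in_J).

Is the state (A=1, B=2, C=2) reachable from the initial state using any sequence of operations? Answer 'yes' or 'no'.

BFS explored all 348 reachable states.
Reachable set includes: (0,0,0), (0,0,1), (0,0,2), (0,0,3), (0,0,4), (0,0,5), (0,0,6), (0,0,7), (0,0,8), (0,0,9), (0,0,10), (0,0,11) ...
Target (A=1, B=2, C=2) not in reachable set → no.

Answer: no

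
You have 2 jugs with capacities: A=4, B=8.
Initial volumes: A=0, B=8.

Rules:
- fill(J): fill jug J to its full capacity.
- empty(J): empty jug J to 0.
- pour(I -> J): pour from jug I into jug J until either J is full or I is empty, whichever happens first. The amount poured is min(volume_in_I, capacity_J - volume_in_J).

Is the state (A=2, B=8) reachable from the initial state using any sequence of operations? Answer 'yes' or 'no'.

BFS explored all 6 reachable states.
Reachable set includes: (0,0), (0,4), (0,8), (4,0), (4,4), (4,8)
Target (A=2, B=8) not in reachable set → no.

Answer: no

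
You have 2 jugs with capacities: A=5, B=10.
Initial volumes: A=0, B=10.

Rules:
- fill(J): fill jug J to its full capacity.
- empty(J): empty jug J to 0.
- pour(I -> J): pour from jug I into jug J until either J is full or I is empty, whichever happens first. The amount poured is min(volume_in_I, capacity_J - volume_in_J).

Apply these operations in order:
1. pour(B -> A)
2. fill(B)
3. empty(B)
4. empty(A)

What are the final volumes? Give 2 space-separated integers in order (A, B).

Answer: 0 0

Derivation:
Step 1: pour(B -> A) -> (A=5 B=5)
Step 2: fill(B) -> (A=5 B=10)
Step 3: empty(B) -> (A=5 B=0)
Step 4: empty(A) -> (A=0 B=0)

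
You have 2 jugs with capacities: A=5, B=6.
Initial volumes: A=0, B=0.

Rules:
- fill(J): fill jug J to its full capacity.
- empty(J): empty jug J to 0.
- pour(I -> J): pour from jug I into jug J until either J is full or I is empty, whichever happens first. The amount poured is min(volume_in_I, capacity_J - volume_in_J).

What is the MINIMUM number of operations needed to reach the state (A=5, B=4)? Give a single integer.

Answer: 7

Derivation:
BFS from (A=0, B=0). One shortest path:
  1. fill(A) -> (A=5 B=0)
  2. pour(A -> B) -> (A=0 B=5)
  3. fill(A) -> (A=5 B=5)
  4. pour(A -> B) -> (A=4 B=6)
  5. empty(B) -> (A=4 B=0)
  6. pour(A -> B) -> (A=0 B=4)
  7. fill(A) -> (A=5 B=4)
Reached target in 7 moves.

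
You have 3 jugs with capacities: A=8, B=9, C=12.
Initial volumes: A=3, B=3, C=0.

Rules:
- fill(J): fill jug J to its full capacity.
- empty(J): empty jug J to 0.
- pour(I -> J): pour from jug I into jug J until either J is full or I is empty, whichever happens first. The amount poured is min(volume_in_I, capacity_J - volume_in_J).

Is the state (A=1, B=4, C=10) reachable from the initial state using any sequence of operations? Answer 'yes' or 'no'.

Answer: no

Derivation:
BFS explored all 554 reachable states.
Reachable set includes: (0,0,0), (0,0,1), (0,0,2), (0,0,3), (0,0,4), (0,0,5), (0,0,6), (0,0,7), (0,0,8), (0,0,9), (0,0,10), (0,0,11) ...
Target (A=1, B=4, C=10) not in reachable set → no.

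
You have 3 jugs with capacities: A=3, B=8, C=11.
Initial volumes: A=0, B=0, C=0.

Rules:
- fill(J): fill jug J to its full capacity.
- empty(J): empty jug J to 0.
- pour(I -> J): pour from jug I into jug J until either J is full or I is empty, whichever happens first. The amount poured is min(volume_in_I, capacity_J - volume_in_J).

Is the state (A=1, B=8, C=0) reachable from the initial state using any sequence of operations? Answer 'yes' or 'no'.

Answer: yes

Derivation:
BFS from (A=0, B=0, C=0):
  1. fill(A) -> (A=3 B=0 C=0)
  2. pour(A -> B) -> (A=0 B=3 C=0)
  3. fill(A) -> (A=3 B=3 C=0)
  4. pour(A -> B) -> (A=0 B=6 C=0)
  5. fill(A) -> (A=3 B=6 C=0)
  6. pour(A -> B) -> (A=1 B=8 C=0)
Target reached → yes.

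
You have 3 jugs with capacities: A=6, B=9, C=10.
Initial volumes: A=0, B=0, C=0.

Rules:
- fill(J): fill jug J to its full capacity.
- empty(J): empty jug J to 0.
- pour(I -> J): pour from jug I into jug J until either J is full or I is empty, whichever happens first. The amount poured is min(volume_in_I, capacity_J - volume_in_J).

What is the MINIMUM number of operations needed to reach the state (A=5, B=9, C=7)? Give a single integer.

Answer: 7

Derivation:
BFS from (A=0, B=0, C=0). One shortest path:
  1. fill(A) -> (A=6 B=0 C=0)
  2. fill(B) -> (A=6 B=9 C=0)
  3. pour(B -> C) -> (A=6 B=0 C=9)
  4. pour(A -> B) -> (A=0 B=6 C=9)
  5. fill(A) -> (A=6 B=6 C=9)
  6. pour(A -> C) -> (A=5 B=6 C=10)
  7. pour(C -> B) -> (A=5 B=9 C=7)
Reached target in 7 moves.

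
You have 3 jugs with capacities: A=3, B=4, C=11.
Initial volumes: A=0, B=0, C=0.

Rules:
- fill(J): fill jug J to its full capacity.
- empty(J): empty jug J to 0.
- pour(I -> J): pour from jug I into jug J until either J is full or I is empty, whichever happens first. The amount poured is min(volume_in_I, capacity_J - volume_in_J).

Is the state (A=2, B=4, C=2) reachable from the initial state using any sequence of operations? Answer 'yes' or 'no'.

Answer: yes

Derivation:
BFS from (A=0, B=0, C=0):
  1. fill(C) -> (A=0 B=0 C=11)
  2. pour(C -> A) -> (A=3 B=0 C=8)
  3. empty(A) -> (A=0 B=0 C=8)
  4. pour(C -> A) -> (A=3 B=0 C=5)
  5. pour(A -> B) -> (A=0 B=3 C=5)
  6. pour(C -> A) -> (A=3 B=3 C=2)
  7. pour(A -> B) -> (A=2 B=4 C=2)
Target reached → yes.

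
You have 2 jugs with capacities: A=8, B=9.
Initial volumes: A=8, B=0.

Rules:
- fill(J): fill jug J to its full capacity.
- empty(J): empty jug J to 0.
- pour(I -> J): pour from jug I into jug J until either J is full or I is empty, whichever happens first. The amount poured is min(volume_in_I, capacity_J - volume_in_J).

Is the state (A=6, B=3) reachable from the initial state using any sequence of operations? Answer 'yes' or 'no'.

Answer: no

Derivation:
BFS explored all 34 reachable states.
Reachable set includes: (0,0), (0,1), (0,2), (0,3), (0,4), (0,5), (0,6), (0,7), (0,8), (0,9), (1,0), (1,9) ...
Target (A=6, B=3) not in reachable set → no.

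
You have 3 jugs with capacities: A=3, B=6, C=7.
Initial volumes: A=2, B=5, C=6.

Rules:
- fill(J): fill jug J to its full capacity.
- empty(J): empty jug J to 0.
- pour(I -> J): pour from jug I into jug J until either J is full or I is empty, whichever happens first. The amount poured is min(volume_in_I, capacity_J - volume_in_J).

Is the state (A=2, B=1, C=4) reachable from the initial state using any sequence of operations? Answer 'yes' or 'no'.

Answer: no

Derivation:
BFS explored all 165 reachable states.
Reachable set includes: (0,0,0), (0,0,1), (0,0,2), (0,0,3), (0,0,4), (0,0,5), (0,0,6), (0,0,7), (0,1,0), (0,1,1), (0,1,2), (0,1,3) ...
Target (A=2, B=1, C=4) not in reachable set → no.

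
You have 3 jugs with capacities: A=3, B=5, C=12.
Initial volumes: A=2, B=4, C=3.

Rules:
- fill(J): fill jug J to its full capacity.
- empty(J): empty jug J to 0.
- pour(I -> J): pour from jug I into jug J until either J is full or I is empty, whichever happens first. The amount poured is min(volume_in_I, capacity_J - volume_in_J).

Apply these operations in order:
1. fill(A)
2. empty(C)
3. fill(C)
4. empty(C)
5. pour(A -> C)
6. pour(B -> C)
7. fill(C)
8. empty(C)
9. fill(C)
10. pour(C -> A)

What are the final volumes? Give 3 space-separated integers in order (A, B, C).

Answer: 3 0 9

Derivation:
Step 1: fill(A) -> (A=3 B=4 C=3)
Step 2: empty(C) -> (A=3 B=4 C=0)
Step 3: fill(C) -> (A=3 B=4 C=12)
Step 4: empty(C) -> (A=3 B=4 C=0)
Step 5: pour(A -> C) -> (A=0 B=4 C=3)
Step 6: pour(B -> C) -> (A=0 B=0 C=7)
Step 7: fill(C) -> (A=0 B=0 C=12)
Step 8: empty(C) -> (A=0 B=0 C=0)
Step 9: fill(C) -> (A=0 B=0 C=12)
Step 10: pour(C -> A) -> (A=3 B=0 C=9)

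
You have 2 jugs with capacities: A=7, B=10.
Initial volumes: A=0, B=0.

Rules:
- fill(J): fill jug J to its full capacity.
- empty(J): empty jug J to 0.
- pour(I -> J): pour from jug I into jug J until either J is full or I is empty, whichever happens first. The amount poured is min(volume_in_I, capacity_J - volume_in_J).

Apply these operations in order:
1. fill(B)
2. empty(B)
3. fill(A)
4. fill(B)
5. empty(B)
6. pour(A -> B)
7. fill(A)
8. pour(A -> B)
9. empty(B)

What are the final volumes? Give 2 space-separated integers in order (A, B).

Step 1: fill(B) -> (A=0 B=10)
Step 2: empty(B) -> (A=0 B=0)
Step 3: fill(A) -> (A=7 B=0)
Step 4: fill(B) -> (A=7 B=10)
Step 5: empty(B) -> (A=7 B=0)
Step 6: pour(A -> B) -> (A=0 B=7)
Step 7: fill(A) -> (A=7 B=7)
Step 8: pour(A -> B) -> (A=4 B=10)
Step 9: empty(B) -> (A=4 B=0)

Answer: 4 0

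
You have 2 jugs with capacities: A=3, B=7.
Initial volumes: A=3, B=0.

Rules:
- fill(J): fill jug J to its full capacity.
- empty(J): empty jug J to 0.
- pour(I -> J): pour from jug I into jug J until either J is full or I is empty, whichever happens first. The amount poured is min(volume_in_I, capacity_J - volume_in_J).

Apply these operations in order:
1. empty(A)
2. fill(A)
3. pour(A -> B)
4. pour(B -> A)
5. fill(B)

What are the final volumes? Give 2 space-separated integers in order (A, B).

Step 1: empty(A) -> (A=0 B=0)
Step 2: fill(A) -> (A=3 B=0)
Step 3: pour(A -> B) -> (A=0 B=3)
Step 4: pour(B -> A) -> (A=3 B=0)
Step 5: fill(B) -> (A=3 B=7)

Answer: 3 7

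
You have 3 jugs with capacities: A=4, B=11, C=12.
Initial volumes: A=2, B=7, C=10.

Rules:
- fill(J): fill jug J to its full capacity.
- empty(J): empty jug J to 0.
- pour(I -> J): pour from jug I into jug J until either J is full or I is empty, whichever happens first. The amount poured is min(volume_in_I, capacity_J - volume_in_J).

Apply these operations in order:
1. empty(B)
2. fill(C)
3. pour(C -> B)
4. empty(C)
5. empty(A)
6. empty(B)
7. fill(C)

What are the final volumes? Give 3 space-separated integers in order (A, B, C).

Step 1: empty(B) -> (A=2 B=0 C=10)
Step 2: fill(C) -> (A=2 B=0 C=12)
Step 3: pour(C -> B) -> (A=2 B=11 C=1)
Step 4: empty(C) -> (A=2 B=11 C=0)
Step 5: empty(A) -> (A=0 B=11 C=0)
Step 6: empty(B) -> (A=0 B=0 C=0)
Step 7: fill(C) -> (A=0 B=0 C=12)

Answer: 0 0 12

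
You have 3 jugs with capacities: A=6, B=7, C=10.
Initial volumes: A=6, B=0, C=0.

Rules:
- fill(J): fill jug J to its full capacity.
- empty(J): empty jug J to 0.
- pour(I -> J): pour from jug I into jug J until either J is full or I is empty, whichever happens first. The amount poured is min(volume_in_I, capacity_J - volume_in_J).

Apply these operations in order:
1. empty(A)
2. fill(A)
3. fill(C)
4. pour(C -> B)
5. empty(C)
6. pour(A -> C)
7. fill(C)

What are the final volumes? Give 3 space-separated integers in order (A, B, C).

Step 1: empty(A) -> (A=0 B=0 C=0)
Step 2: fill(A) -> (A=6 B=0 C=0)
Step 3: fill(C) -> (A=6 B=0 C=10)
Step 4: pour(C -> B) -> (A=6 B=7 C=3)
Step 5: empty(C) -> (A=6 B=7 C=0)
Step 6: pour(A -> C) -> (A=0 B=7 C=6)
Step 7: fill(C) -> (A=0 B=7 C=10)

Answer: 0 7 10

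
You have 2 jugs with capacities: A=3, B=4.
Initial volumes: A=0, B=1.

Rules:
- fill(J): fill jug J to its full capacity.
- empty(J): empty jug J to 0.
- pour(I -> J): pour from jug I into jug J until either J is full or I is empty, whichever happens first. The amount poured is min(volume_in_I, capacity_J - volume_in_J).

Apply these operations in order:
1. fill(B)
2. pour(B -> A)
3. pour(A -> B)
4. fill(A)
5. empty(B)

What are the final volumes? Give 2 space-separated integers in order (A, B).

Answer: 3 0

Derivation:
Step 1: fill(B) -> (A=0 B=4)
Step 2: pour(B -> A) -> (A=3 B=1)
Step 3: pour(A -> B) -> (A=0 B=4)
Step 4: fill(A) -> (A=3 B=4)
Step 5: empty(B) -> (A=3 B=0)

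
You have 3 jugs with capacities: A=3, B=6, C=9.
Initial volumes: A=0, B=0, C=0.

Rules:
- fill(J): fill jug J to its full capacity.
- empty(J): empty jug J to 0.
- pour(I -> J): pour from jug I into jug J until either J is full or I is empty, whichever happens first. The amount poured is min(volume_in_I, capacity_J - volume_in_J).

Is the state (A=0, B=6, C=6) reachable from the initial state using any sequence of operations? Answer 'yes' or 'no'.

Answer: yes

Derivation:
BFS from (A=0, B=0, C=0):
  1. fill(B) -> (A=0 B=6 C=0)
  2. pour(B -> C) -> (A=0 B=0 C=6)
  3. fill(B) -> (A=0 B=6 C=6)
Target reached → yes.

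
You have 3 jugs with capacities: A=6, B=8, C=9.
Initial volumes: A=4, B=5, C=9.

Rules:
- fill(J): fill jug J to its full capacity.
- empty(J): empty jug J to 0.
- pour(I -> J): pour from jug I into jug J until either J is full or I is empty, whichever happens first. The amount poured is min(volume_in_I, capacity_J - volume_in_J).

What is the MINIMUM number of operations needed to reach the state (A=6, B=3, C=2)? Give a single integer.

Answer: 6

Derivation:
BFS from (A=4, B=5, C=9). One shortest path:
  1. fill(A) -> (A=6 B=5 C=9)
  2. empty(C) -> (A=6 B=5 C=0)
  3. pour(A -> B) -> (A=3 B=8 C=0)
  4. pour(B -> C) -> (A=3 B=0 C=8)
  5. pour(A -> B) -> (A=0 B=3 C=8)
  6. pour(C -> A) -> (A=6 B=3 C=2)
Reached target in 6 moves.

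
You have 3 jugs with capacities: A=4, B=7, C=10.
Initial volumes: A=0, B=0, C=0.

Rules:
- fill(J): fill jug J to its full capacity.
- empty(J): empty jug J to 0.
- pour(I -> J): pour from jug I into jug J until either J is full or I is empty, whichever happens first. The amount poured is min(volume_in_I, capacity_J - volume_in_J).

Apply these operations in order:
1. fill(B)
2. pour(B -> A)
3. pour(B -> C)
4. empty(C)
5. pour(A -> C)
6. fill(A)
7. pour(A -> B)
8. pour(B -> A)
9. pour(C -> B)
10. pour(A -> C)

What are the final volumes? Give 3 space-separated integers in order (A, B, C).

Answer: 0 4 4

Derivation:
Step 1: fill(B) -> (A=0 B=7 C=0)
Step 2: pour(B -> A) -> (A=4 B=3 C=0)
Step 3: pour(B -> C) -> (A=4 B=0 C=3)
Step 4: empty(C) -> (A=4 B=0 C=0)
Step 5: pour(A -> C) -> (A=0 B=0 C=4)
Step 6: fill(A) -> (A=4 B=0 C=4)
Step 7: pour(A -> B) -> (A=0 B=4 C=4)
Step 8: pour(B -> A) -> (A=4 B=0 C=4)
Step 9: pour(C -> B) -> (A=4 B=4 C=0)
Step 10: pour(A -> C) -> (A=0 B=4 C=4)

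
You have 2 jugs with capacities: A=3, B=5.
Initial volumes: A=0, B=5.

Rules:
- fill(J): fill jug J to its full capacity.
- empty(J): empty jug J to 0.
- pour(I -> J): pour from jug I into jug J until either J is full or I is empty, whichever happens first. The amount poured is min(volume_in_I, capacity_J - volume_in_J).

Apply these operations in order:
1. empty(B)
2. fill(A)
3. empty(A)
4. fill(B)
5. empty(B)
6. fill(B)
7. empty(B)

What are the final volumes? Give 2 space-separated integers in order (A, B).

Answer: 0 0

Derivation:
Step 1: empty(B) -> (A=0 B=0)
Step 2: fill(A) -> (A=3 B=0)
Step 3: empty(A) -> (A=0 B=0)
Step 4: fill(B) -> (A=0 B=5)
Step 5: empty(B) -> (A=0 B=0)
Step 6: fill(B) -> (A=0 B=5)
Step 7: empty(B) -> (A=0 B=0)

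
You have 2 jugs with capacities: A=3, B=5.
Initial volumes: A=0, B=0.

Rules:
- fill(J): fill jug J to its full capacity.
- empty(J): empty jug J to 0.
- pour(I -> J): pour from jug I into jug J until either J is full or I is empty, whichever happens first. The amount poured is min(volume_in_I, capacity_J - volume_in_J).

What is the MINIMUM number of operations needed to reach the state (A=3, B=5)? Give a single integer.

Answer: 2

Derivation:
BFS from (A=0, B=0). One shortest path:
  1. fill(A) -> (A=3 B=0)
  2. fill(B) -> (A=3 B=5)
Reached target in 2 moves.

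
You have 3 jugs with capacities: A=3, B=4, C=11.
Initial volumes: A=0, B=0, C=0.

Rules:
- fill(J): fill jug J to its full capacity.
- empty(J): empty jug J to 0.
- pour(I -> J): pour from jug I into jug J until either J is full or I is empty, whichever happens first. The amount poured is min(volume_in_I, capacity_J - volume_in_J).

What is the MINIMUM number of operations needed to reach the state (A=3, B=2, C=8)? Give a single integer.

Answer: 8

Derivation:
BFS from (A=0, B=0, C=0). One shortest path:
  1. fill(A) -> (A=3 B=0 C=0)
  2. fill(C) -> (A=3 B=0 C=11)
  3. pour(A -> B) -> (A=0 B=3 C=11)
  4. fill(A) -> (A=3 B=3 C=11)
  5. pour(A -> B) -> (A=2 B=4 C=11)
  6. empty(B) -> (A=2 B=0 C=11)
  7. pour(A -> B) -> (A=0 B=2 C=11)
  8. pour(C -> A) -> (A=3 B=2 C=8)
Reached target in 8 moves.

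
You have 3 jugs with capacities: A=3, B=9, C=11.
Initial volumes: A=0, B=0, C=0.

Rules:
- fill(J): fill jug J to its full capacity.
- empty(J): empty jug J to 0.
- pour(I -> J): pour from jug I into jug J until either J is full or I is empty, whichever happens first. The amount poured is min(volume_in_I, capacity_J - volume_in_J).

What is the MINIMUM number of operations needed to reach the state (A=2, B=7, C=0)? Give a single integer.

BFS from (A=0, B=0, C=0). One shortest path:
  1. fill(C) -> (A=0 B=0 C=11)
  2. pour(C -> B) -> (A=0 B=9 C=2)
  3. pour(C -> A) -> (A=2 B=9 C=0)
  4. pour(B -> C) -> (A=2 B=0 C=9)
  5. fill(B) -> (A=2 B=9 C=9)
  6. pour(B -> C) -> (A=2 B=7 C=11)
  7. empty(C) -> (A=2 B=7 C=0)
Reached target in 7 moves.

Answer: 7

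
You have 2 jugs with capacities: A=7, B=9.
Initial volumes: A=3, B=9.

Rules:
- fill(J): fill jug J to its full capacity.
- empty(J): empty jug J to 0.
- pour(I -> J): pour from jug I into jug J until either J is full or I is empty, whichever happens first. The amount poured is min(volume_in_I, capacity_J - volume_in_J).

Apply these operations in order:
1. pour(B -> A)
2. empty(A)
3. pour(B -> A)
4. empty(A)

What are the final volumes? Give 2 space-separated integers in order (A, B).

Step 1: pour(B -> A) -> (A=7 B=5)
Step 2: empty(A) -> (A=0 B=5)
Step 3: pour(B -> A) -> (A=5 B=0)
Step 4: empty(A) -> (A=0 B=0)

Answer: 0 0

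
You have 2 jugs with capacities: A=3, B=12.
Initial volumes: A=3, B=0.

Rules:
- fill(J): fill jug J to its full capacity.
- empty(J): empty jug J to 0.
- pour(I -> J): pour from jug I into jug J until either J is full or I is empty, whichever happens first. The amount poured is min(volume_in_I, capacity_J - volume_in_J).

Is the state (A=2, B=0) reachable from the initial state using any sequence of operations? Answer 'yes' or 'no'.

BFS explored all 10 reachable states.
Reachable set includes: (0,0), (0,3), (0,6), (0,9), (0,12), (3,0), (3,3), (3,6), (3,9), (3,12)
Target (A=2, B=0) not in reachable set → no.

Answer: no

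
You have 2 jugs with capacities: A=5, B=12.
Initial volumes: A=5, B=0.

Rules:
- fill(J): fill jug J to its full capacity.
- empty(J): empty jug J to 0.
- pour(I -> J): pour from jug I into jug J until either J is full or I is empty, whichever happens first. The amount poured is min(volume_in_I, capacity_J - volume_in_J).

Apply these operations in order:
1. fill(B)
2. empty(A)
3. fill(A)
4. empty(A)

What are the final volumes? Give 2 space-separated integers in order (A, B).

Step 1: fill(B) -> (A=5 B=12)
Step 2: empty(A) -> (A=0 B=12)
Step 3: fill(A) -> (A=5 B=12)
Step 4: empty(A) -> (A=0 B=12)

Answer: 0 12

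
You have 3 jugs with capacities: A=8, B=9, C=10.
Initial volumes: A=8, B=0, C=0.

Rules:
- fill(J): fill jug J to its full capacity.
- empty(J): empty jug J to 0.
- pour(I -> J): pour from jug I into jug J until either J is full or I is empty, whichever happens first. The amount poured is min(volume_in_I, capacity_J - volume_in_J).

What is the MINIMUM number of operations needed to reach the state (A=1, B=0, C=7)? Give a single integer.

Answer: 7

Derivation:
BFS from (A=8, B=0, C=0). One shortest path:
  1. pour(A -> B) -> (A=0 B=8 C=0)
  2. fill(A) -> (A=8 B=8 C=0)
  3. pour(A -> B) -> (A=7 B=9 C=0)
  4. pour(A -> C) -> (A=0 B=9 C=7)
  5. pour(B -> A) -> (A=8 B=1 C=7)
  6. empty(A) -> (A=0 B=1 C=7)
  7. pour(B -> A) -> (A=1 B=0 C=7)
Reached target in 7 moves.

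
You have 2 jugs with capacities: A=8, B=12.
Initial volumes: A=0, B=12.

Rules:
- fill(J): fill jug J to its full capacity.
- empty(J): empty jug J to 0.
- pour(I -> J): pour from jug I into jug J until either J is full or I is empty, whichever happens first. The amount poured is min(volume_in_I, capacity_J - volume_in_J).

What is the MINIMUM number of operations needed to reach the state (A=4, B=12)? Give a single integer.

Answer: 4

Derivation:
BFS from (A=0, B=12). One shortest path:
  1. pour(B -> A) -> (A=8 B=4)
  2. empty(A) -> (A=0 B=4)
  3. pour(B -> A) -> (A=4 B=0)
  4. fill(B) -> (A=4 B=12)
Reached target in 4 moves.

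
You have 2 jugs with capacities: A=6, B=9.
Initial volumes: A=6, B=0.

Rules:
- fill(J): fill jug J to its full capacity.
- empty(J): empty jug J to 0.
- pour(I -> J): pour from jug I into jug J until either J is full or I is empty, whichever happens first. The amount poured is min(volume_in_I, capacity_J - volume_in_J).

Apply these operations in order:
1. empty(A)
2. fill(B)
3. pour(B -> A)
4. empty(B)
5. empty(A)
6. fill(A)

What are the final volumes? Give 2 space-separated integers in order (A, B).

Answer: 6 0

Derivation:
Step 1: empty(A) -> (A=0 B=0)
Step 2: fill(B) -> (A=0 B=9)
Step 3: pour(B -> A) -> (A=6 B=3)
Step 4: empty(B) -> (A=6 B=0)
Step 5: empty(A) -> (A=0 B=0)
Step 6: fill(A) -> (A=6 B=0)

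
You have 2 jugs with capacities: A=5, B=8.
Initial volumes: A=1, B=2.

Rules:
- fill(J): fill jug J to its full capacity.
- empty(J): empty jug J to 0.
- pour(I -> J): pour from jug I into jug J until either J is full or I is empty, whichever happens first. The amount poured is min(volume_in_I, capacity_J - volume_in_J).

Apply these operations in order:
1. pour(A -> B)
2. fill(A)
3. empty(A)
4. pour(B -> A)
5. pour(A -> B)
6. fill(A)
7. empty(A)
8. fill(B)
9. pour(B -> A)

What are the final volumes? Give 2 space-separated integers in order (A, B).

Step 1: pour(A -> B) -> (A=0 B=3)
Step 2: fill(A) -> (A=5 B=3)
Step 3: empty(A) -> (A=0 B=3)
Step 4: pour(B -> A) -> (A=3 B=0)
Step 5: pour(A -> B) -> (A=0 B=3)
Step 6: fill(A) -> (A=5 B=3)
Step 7: empty(A) -> (A=0 B=3)
Step 8: fill(B) -> (A=0 B=8)
Step 9: pour(B -> A) -> (A=5 B=3)

Answer: 5 3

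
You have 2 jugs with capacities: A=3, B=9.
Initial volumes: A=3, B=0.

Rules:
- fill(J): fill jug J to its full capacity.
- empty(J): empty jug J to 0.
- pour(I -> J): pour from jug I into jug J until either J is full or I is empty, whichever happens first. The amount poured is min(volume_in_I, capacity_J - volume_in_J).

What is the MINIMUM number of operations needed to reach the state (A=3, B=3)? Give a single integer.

Answer: 2

Derivation:
BFS from (A=3, B=0). One shortest path:
  1. pour(A -> B) -> (A=0 B=3)
  2. fill(A) -> (A=3 B=3)
Reached target in 2 moves.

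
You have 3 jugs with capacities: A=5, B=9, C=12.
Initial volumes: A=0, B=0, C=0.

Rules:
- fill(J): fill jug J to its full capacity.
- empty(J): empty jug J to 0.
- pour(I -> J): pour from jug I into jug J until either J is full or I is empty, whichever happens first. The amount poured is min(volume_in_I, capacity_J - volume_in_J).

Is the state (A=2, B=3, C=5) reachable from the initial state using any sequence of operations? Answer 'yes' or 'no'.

Answer: no

Derivation:
BFS explored all 428 reachable states.
Reachable set includes: (0,0,0), (0,0,1), (0,0,2), (0,0,3), (0,0,4), (0,0,5), (0,0,6), (0,0,7), (0,0,8), (0,0,9), (0,0,10), (0,0,11) ...
Target (A=2, B=3, C=5) not in reachable set → no.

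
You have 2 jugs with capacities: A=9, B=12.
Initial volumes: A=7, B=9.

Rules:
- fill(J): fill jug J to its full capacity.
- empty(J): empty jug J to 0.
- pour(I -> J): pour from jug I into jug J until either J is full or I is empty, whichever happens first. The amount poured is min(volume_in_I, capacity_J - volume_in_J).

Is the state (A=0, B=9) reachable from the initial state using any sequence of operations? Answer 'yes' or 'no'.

Answer: yes

Derivation:
BFS from (A=7, B=9):
  1. empty(A) -> (A=0 B=9)
Target reached → yes.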